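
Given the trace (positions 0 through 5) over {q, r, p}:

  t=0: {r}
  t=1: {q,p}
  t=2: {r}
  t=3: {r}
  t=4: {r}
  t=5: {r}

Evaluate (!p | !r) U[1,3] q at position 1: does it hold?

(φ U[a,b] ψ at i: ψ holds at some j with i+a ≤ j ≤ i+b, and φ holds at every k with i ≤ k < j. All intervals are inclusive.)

Need some j in [2,4] with q, and (!p | !r) at every k in [1,j-1].
  j=2: q false.
  j=3: q false.
  j=4: q false.
No j in the window works → until fails.

No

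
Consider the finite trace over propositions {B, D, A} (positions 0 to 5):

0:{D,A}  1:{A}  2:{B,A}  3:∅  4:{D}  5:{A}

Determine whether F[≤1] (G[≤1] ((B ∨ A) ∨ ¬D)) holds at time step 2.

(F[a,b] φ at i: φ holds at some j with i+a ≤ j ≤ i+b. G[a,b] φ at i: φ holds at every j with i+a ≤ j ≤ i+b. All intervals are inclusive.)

True

Check G[≤1] ((B ∨ A) ∨ ¬D) at each j in [2,3]:
  j=2: holds on [2,3]
  j=3: fails at 4
Found at j=2 → formula holds.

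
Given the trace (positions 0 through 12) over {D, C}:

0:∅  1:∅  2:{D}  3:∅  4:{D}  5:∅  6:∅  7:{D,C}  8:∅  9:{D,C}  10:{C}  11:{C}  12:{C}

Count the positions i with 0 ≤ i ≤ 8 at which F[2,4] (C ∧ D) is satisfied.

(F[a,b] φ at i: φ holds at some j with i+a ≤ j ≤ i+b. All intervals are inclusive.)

5

Evaluate at each i in [0,8]:
  i=0: ✗ (none in [2,4])
  i=1: ✗ (none in [3,5])
  i=2: ✗ (none in [4,6])
  i=3: ✓ (witness j=7)
  i=4: ✓ (witness j=7)
  i=5: ✓ (witness j=7)
  i=6: ✓ (witness j=9)
  i=7: ✓ (witness j=9)
  i=8: ✗ (none in [10,12])
Positions where it holds: {3, 4, 5, 6, 7} → 5.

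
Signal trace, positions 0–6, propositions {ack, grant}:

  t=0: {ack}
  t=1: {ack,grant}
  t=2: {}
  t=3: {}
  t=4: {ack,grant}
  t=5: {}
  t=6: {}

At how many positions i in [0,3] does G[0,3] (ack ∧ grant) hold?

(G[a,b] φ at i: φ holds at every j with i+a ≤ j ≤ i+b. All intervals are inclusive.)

0

Evaluate at each i in [0,3]:
  i=0: ✗ (fails at j=0)
  i=1: ✗ (fails at j=2)
  i=2: ✗ (fails at j=2)
  i=3: ✗ (fails at j=3)
Positions where it holds: {} → 0.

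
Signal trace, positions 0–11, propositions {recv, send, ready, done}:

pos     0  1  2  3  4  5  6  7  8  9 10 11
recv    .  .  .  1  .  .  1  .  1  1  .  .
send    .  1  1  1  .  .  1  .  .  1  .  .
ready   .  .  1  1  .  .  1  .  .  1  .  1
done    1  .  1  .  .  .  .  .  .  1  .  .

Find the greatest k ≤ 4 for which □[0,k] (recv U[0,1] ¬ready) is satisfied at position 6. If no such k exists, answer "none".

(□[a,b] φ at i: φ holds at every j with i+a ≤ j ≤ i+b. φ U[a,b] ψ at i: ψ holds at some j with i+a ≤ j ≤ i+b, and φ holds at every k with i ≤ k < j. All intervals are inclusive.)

(recv U[0,1] ¬ready) must hold from j=6 onward; find where it first fails.
  j=6: holds
  j=7: holds
  j=8: holds
  j=9: holds
  j=10: holds
Holds through j=10; largest k = 4.

4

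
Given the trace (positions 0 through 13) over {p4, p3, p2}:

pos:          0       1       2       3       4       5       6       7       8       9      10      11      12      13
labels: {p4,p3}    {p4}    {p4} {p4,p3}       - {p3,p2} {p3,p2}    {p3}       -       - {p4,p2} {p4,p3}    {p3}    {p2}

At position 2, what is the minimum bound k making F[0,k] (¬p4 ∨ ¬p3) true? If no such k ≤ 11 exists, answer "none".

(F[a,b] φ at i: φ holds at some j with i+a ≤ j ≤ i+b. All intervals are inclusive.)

0

Scan j = 2,3,… for (¬p4 ∨ ¬p3):
  j=2: holds
First hit at j=2, so smallest k = 2-2 = 0.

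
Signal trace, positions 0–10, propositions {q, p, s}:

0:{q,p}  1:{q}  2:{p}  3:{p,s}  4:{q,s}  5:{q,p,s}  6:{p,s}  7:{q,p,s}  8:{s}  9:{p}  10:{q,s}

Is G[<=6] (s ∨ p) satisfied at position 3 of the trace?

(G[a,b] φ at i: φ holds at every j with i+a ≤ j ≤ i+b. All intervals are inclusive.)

Check (s ∨ p) at every j in [3,9]:
  j=3: true
  j=4: true
  j=5: true
  j=6: true
  j=7: true
  j=8: true
  j=9: true
All positions satisfy it → formula holds.

True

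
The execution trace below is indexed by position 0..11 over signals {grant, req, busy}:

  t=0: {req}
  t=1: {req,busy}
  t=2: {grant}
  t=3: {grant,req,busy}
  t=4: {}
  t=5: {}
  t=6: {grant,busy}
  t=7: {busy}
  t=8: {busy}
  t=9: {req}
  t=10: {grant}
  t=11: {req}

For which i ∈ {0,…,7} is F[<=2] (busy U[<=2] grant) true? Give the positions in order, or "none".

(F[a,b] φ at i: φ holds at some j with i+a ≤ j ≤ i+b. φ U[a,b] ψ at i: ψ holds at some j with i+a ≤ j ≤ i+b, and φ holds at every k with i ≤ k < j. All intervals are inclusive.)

Evaluate at each i in [0,7]:
  i=0: ✓ (witness j=1)
  i=1: ✓ (witness j=1)
  i=2: ✓ (witness j=2)
  i=3: ✓ (witness j=3)
  i=4: ✓ (witness j=6)
  i=5: ✓ (witness j=6)
  i=6: ✓ (witness j=6)
  i=7: ✗ (none in [7,9])

0, 1, 2, 3, 4, 5, 6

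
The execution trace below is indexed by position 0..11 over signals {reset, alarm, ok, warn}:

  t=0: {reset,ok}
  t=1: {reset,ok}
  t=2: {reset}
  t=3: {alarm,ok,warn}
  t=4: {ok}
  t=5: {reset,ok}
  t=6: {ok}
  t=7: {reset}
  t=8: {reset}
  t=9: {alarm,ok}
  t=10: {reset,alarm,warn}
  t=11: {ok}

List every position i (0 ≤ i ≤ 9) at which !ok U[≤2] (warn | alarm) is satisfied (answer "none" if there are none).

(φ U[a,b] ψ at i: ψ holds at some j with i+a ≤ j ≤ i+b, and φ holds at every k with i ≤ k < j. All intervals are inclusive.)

2, 3, 7, 8, 9

Evaluate at each i in [0,9]:
  i=0: ✗ (no rhs in [0,2])
  i=1: ✗ (lhs fails at k=1 before rhs at j=3)
  i=2: ✓ (rhs at j=3; lhs holds on [2,2])
  i=3: ✓ (rhs at j=3)
  i=4: ✗ (no rhs in [4,6])
  i=5: ✗ (no rhs in [5,7])
  i=6: ✗ (no rhs in [6,8])
  i=7: ✓ (rhs at j=9; lhs holds on [7,8])
  i=8: ✓ (rhs at j=9; lhs holds on [8,8])
  i=9: ✓ (rhs at j=9)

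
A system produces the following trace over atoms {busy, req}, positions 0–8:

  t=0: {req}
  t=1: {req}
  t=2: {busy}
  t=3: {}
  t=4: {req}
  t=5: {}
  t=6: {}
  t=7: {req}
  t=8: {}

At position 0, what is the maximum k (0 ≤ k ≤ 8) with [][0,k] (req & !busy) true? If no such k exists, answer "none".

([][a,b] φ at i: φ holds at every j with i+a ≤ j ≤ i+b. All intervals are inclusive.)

(req & !busy) must hold from j=0 onward; find where it first fails.
  j=0: holds
  j=1: holds
  j=2: fails
Holds on [0,1], so largest k = 1.

1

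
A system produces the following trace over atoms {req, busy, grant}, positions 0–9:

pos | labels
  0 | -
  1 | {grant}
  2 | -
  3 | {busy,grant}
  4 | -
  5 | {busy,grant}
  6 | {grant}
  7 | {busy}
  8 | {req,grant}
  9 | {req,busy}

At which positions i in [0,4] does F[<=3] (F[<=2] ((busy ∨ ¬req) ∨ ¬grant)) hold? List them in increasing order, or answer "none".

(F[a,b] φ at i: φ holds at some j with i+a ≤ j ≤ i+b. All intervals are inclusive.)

Evaluate at each i in [0,4]:
  i=0: ✓ (witness j=0)
  i=1: ✓ (witness j=1)
  i=2: ✓ (witness j=2)
  i=3: ✓ (witness j=3)
  i=4: ✓ (witness j=4)

0, 1, 2, 3, 4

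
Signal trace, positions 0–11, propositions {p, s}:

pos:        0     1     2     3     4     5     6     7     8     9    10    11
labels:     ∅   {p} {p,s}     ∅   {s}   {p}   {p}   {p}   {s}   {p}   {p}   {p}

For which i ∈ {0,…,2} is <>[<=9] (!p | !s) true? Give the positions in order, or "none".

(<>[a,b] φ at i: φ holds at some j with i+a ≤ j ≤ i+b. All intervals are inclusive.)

0, 1, 2

Evaluate at each i in [0,2]:
  i=0: ✓ (witness j=0)
  i=1: ✓ (witness j=1)
  i=2: ✓ (witness j=3)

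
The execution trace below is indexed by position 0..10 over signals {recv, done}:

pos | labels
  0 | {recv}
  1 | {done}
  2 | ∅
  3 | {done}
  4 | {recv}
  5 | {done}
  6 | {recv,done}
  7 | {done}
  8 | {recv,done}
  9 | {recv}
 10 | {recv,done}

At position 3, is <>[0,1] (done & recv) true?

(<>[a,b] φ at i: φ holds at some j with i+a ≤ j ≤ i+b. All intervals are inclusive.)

Does not hold

Check (done & recv) at each j in [3,4]:
  j=3: false
  j=4: false
No position in the window satisfies it → formula fails.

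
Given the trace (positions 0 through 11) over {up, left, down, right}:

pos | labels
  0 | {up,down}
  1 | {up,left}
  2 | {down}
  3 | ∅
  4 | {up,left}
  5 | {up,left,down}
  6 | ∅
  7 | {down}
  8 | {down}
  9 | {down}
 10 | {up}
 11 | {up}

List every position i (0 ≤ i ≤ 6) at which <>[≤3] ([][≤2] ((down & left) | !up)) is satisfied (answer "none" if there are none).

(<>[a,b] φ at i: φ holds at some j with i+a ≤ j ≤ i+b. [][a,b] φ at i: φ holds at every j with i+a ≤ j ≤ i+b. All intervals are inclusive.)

Evaluate at each i in [0,6]:
  i=0: ✗ (none in [0,3])
  i=1: ✗ (none in [1,4])
  i=2: ✓ (witness j=5)
  i=3: ✓ (witness j=5)
  i=4: ✓ (witness j=5)
  i=5: ✓ (witness j=5)
  i=6: ✓ (witness j=6)

2, 3, 4, 5, 6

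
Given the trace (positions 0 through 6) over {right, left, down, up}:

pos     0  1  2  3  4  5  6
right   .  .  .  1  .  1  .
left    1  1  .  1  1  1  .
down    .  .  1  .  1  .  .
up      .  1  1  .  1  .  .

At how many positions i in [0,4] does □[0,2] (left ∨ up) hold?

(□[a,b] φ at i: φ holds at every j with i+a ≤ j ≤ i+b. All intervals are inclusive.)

4

Evaluate at each i in [0,4]:
  i=0: ✓ (all of [0,2])
  i=1: ✓ (all of [1,3])
  i=2: ✓ (all of [2,4])
  i=3: ✓ (all of [3,5])
  i=4: ✗ (fails at j=6)
Positions where it holds: {0, 1, 2, 3} → 4.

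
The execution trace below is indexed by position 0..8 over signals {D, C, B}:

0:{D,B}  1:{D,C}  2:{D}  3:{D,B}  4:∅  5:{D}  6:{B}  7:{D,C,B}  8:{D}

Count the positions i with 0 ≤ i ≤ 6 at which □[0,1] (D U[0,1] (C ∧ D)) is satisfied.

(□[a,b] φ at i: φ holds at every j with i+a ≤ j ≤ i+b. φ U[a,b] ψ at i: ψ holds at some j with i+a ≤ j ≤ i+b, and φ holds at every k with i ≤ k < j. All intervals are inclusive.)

1

Evaluate at each i in [0,6]:
  i=0: ✓ (all of [0,1])
  i=1: ✗ (fails at j=2)
  i=2: ✗ (fails at j=2)
  i=3: ✗ (fails at j=3)
  i=4: ✗ (fails at j=4)
  i=5: ✗ (fails at j=5)
  i=6: ✗ (fails at j=6)
Positions where it holds: {0} → 1.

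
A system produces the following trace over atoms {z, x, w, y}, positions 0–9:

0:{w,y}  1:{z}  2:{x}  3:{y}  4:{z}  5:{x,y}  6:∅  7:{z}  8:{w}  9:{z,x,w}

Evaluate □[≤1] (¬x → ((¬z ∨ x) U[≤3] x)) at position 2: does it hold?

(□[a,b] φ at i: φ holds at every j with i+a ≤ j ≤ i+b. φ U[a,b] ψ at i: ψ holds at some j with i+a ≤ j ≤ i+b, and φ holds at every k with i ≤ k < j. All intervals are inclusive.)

Check (¬x → ((¬z ∨ x) U[≤3] x)) at every j in [2,3]:
  j=2: antecedent false → ✓
  j=3: antecedent true; consequent fails → ✗
Fails at j=3 → formula fails.

No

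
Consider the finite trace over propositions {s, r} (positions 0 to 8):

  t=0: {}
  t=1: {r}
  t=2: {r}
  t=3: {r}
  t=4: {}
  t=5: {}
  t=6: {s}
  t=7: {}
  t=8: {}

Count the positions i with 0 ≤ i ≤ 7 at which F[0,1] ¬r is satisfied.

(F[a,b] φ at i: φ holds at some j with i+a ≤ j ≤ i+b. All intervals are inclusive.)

Evaluate at each i in [0,7]:
  i=0: ✓ (witness j=0)
  i=1: ✗ (none in [1,2])
  i=2: ✗ (none in [2,3])
  i=3: ✓ (witness j=4)
  i=4: ✓ (witness j=4)
  i=5: ✓ (witness j=5)
  i=6: ✓ (witness j=6)
  i=7: ✓ (witness j=7)
Positions where it holds: {0, 3, 4, 5, 6, 7} → 6.

6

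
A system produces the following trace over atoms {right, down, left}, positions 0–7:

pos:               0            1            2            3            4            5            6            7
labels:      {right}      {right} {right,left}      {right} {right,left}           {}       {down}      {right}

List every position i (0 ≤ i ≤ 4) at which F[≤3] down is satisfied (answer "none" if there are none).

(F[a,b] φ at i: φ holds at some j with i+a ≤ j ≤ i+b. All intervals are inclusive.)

Evaluate at each i in [0,4]:
  i=0: ✗ (none in [0,3])
  i=1: ✗ (none in [1,4])
  i=2: ✗ (none in [2,5])
  i=3: ✓ (witness j=6)
  i=4: ✓ (witness j=6)

3, 4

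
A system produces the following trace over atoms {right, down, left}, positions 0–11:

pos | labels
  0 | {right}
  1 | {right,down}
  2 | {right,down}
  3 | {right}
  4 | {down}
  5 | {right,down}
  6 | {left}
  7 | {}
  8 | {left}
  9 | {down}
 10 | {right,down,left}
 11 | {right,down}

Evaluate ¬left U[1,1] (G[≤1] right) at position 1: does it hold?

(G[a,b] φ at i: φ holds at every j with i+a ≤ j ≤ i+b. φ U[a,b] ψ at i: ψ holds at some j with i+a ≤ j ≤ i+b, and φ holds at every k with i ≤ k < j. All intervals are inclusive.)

Holds

Need some j in [2,2] with G[≤1] right, and ¬left at every k in [1,j-1].
  j=2: G[≤1] right holds; ¬left holds at every k in [1,1] → satisfied.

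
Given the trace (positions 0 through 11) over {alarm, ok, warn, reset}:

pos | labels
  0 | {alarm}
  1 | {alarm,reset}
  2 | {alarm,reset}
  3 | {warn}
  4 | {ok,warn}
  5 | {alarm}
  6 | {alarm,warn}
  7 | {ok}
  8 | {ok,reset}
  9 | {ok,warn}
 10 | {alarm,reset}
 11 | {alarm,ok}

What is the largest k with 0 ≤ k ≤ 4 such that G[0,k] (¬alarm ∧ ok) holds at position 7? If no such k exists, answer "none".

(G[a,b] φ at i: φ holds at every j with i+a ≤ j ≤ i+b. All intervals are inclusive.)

2

(¬alarm ∧ ok) must hold from j=7 onward; find where it first fails.
  j=7: holds
  j=8: holds
  j=9: holds
  j=10: fails
Holds on [7,9], so largest k = 2.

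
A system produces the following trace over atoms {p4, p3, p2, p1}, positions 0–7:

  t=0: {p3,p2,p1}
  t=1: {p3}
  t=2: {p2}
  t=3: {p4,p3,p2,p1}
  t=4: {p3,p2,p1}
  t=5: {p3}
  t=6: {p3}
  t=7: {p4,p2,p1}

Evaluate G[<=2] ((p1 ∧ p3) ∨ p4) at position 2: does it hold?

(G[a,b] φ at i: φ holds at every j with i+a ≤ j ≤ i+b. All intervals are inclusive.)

No

Check ((p1 ∧ p3) ∨ p4) at every j in [2,4]:
  j=2: false
  j=3: true
  j=4: true
Fails at j=2 → formula fails.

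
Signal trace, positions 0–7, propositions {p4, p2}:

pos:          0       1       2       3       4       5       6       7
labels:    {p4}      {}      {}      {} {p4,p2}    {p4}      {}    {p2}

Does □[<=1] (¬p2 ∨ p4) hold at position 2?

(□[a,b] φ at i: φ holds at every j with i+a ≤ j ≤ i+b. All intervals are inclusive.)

True

Check (¬p2 ∨ p4) at every j in [2,3]:
  j=2: true
  j=3: true
All positions satisfy it → formula holds.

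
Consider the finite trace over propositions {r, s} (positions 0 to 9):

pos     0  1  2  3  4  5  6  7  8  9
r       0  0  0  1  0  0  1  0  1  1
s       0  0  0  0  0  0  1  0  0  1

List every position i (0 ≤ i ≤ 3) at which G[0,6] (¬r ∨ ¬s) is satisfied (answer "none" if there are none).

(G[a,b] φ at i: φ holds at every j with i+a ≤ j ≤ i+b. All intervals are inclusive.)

Evaluate at each i in [0,3]:
  i=0: ✗ (fails at j=6)
  i=1: ✗ (fails at j=6)
  i=2: ✗ (fails at j=6)
  i=3: ✗ (fails at j=6)

none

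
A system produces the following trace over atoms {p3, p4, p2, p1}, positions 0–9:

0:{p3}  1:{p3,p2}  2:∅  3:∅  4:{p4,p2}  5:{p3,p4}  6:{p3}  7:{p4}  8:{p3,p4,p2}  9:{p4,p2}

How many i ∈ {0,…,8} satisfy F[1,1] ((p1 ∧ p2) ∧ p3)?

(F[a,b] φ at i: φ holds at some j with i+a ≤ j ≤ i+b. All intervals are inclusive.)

Evaluate at each i in [0,8]:
  i=0: ✗ (none in [1,1])
  i=1: ✗ (none in [2,2])
  i=2: ✗ (none in [3,3])
  i=3: ✗ (none in [4,4])
  i=4: ✗ (none in [5,5])
  i=5: ✗ (none in [6,6])
  i=6: ✗ (none in [7,7])
  i=7: ✗ (none in [8,8])
  i=8: ✗ (none in [9,9])
Positions where it holds: {} → 0.

0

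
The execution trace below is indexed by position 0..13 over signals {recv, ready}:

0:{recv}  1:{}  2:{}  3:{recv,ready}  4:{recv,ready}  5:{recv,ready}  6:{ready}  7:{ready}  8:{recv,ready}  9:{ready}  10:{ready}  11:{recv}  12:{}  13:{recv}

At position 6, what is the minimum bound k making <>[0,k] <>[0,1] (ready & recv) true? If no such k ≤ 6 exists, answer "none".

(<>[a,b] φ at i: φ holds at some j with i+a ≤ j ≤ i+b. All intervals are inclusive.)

Scan j = 6,7,… for <>[0,1] (ready & recv):
  j=6: fails
  j=7: holds
First hit at j=7, so smallest k = 7-6 = 1.

1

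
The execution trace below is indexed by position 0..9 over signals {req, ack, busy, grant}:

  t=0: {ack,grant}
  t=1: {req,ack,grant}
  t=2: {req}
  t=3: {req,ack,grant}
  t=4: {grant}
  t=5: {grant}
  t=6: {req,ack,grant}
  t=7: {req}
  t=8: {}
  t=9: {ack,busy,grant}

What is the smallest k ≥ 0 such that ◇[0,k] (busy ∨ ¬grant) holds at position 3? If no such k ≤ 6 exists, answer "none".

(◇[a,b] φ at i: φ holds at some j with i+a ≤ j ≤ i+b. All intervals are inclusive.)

Scan j = 3,4,… for (busy ∨ ¬grant):
  j=3: fails
  j=4: fails
  j=5: fails
  j=6: fails
  j=7: holds
First hit at j=7, so smallest k = 7-3 = 4.

4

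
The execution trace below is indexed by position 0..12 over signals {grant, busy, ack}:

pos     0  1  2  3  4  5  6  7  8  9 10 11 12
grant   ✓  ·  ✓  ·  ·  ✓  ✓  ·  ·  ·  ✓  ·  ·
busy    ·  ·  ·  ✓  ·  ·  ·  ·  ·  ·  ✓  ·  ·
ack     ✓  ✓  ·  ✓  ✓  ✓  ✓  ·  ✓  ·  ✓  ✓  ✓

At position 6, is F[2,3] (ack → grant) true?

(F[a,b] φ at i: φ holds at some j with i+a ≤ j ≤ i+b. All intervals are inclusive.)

Check (ack → grant) at each j in [8,9]:
  j=8: false
  j=9: true
Found at j=9 → formula holds.

Yes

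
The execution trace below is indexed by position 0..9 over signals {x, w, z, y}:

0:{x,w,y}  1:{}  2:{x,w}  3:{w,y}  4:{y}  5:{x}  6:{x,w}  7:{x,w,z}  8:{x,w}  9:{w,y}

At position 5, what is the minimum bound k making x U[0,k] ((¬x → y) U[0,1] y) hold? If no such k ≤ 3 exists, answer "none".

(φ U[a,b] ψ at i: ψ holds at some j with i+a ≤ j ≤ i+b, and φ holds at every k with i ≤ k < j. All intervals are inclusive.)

3

Need earliest j ≥ 5 with ((¬x → y) U[0,1] y), and x at every k in [5,j-1].
  j=5: rhs fails.
  j=6: rhs fails.
  j=7: rhs fails.
  j=8: rhs holds; lhs holds on [5,7]. k = 3.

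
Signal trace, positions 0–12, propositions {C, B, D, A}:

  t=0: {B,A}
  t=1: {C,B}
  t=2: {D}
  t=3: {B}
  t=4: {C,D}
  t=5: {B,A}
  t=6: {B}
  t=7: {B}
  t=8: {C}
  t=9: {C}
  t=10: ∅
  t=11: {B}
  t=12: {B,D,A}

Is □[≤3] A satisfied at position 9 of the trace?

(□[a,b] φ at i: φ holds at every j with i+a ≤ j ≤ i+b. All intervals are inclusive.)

Does not hold

Check A at every j in [9,12]:
  j=9: false
  j=10: false
  j=11: false
  j=12: true
Fails at j=9 → formula fails.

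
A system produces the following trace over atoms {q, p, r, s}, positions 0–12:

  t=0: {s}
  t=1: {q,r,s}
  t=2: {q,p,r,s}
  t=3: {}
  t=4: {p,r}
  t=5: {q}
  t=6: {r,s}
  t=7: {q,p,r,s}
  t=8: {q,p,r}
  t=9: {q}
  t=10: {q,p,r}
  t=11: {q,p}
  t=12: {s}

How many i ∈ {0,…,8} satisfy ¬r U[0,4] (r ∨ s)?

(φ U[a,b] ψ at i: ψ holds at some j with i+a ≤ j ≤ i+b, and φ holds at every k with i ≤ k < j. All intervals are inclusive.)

9

Evaluate at each i in [0,8]:
  i=0: ✓ (rhs at j=0)
  i=1: ✓ (rhs at j=1)
  i=2: ✓ (rhs at j=2)
  i=3: ✓ (rhs at j=4; lhs holds on [3,3])
  i=4: ✓ (rhs at j=4)
  i=5: ✓ (rhs at j=6; lhs holds on [5,5])
  i=6: ✓ (rhs at j=6)
  i=7: ✓ (rhs at j=7)
  i=8: ✓ (rhs at j=8)
Positions where it holds: {0, 1, 2, 3, 4, 5, 6, 7, 8} → 9.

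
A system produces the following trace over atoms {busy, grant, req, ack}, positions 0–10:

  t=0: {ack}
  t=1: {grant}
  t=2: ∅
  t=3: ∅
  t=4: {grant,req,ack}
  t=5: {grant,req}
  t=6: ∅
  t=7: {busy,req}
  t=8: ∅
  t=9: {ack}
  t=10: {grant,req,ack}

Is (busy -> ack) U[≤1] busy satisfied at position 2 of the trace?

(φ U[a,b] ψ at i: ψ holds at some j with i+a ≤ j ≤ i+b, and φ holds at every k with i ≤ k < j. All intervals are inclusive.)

Need some j in [2,3] with busy, and (busy -> ack) at every k in [2,j-1].
  j=2: busy false.
  j=3: busy false.
No j in the window works → until fails.

False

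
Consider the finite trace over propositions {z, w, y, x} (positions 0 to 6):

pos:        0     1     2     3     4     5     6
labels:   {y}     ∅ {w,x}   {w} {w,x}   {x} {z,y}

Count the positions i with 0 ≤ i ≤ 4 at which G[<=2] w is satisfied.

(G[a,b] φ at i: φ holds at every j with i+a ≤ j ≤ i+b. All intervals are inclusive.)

Evaluate at each i in [0,4]:
  i=0: ✗ (fails at j=0)
  i=1: ✗ (fails at j=1)
  i=2: ✓ (all of [2,4])
  i=3: ✗ (fails at j=5)
  i=4: ✗ (fails at j=5)
Positions where it holds: {2} → 1.

1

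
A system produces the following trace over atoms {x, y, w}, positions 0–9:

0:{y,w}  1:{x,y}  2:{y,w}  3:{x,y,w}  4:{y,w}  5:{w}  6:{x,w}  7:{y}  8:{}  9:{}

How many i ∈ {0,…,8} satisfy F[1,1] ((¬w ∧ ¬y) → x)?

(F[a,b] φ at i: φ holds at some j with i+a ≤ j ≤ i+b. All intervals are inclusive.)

7

Evaluate at each i in [0,8]:
  i=0: ✓ (witness j=1)
  i=1: ✓ (witness j=2)
  i=2: ✓ (witness j=3)
  i=3: ✓ (witness j=4)
  i=4: ✓ (witness j=5)
  i=5: ✓ (witness j=6)
  i=6: ✓ (witness j=7)
  i=7: ✗ (none in [8,8])
  i=8: ✗ (none in [9,9])
Positions where it holds: {0, 1, 2, 3, 4, 5, 6} → 7.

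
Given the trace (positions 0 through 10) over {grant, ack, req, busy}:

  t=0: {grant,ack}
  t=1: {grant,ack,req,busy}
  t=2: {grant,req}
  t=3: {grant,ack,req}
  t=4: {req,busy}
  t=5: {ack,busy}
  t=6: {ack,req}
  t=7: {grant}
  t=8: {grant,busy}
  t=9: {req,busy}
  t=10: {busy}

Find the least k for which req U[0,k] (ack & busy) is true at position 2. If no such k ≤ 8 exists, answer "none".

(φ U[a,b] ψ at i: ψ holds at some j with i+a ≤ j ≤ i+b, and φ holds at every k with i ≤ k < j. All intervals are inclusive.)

3

Need earliest j ≥ 2 with (ack & busy), and req at every k in [2,j-1].
  j=2: rhs fails.
  j=3: rhs fails.
  j=4: rhs fails.
  j=5: rhs holds; lhs holds on [2,4]. k = 3.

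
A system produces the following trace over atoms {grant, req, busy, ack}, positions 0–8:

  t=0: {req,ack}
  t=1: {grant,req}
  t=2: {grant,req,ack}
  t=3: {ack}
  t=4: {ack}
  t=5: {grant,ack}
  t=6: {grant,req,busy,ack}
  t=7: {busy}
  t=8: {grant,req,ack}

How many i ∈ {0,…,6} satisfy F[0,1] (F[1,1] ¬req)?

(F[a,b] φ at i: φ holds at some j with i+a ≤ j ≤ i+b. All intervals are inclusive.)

6

Evaluate at each i in [0,6]:
  i=0: ✗ (none in [0,1])
  i=1: ✓ (witness j=2)
  i=2: ✓ (witness j=2)
  i=3: ✓ (witness j=3)
  i=4: ✓ (witness j=4)
  i=5: ✓ (witness j=6)
  i=6: ✓ (witness j=6)
Positions where it holds: {1, 2, 3, 4, 5, 6} → 6.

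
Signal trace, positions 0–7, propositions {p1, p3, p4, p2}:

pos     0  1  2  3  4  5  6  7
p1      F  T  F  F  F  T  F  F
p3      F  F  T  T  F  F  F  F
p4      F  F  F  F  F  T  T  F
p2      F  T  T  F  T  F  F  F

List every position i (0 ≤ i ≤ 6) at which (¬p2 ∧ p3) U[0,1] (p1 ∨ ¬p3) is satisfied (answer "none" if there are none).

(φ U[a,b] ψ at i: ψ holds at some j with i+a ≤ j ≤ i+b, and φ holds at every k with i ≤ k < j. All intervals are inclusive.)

0, 1, 3, 4, 5, 6

Evaluate at each i in [0,6]:
  i=0: ✓ (rhs at j=0)
  i=1: ✓ (rhs at j=1)
  i=2: ✗ (no rhs in [2,3])
  i=3: ✓ (rhs at j=4; lhs holds on [3,3])
  i=4: ✓ (rhs at j=4)
  i=5: ✓ (rhs at j=5)
  i=6: ✓ (rhs at j=6)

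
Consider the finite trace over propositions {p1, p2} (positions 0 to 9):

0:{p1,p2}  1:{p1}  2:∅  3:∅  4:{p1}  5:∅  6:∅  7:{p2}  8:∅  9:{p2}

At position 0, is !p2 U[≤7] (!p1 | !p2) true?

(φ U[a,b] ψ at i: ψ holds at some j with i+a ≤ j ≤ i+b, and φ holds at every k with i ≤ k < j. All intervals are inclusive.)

False

Need some j in [0,7] with (!p1 | !p2), and !p2 at every k in [0,j-1].
  j=0: (!p1 | !p2) false.
  j=1: (!p1 | !p2) holds, but !p2 fails at k=0 → not this j.
  j=2: (!p1 | !p2) holds, but !p2 fails at k=0 → not this j.
  j=3: (!p1 | !p2) holds, but !p2 fails at k=0 → not this j.
  j=4: (!p1 | !p2) holds, but !p2 fails at k=0 → not this j.
  j=5: (!p1 | !p2) holds, but !p2 fails at k=0 → not this j.
  j=6: (!p1 | !p2) holds, but !p2 fails at k=0 → not this j.
  j=7: (!p1 | !p2) holds, but !p2 fails at k=0 → not this j.
No j in the window works → until fails.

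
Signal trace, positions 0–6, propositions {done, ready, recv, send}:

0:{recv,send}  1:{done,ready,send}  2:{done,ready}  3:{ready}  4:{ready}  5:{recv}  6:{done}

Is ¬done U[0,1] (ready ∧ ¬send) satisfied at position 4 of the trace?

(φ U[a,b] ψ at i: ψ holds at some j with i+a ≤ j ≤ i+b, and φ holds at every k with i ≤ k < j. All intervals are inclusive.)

Holds

Need some j in [4,5] with (ready ∧ ¬send), and ¬done at every k in [4,j-1].
  j=4: (ready ∧ ¬send) holds; no prefix to check → satisfied.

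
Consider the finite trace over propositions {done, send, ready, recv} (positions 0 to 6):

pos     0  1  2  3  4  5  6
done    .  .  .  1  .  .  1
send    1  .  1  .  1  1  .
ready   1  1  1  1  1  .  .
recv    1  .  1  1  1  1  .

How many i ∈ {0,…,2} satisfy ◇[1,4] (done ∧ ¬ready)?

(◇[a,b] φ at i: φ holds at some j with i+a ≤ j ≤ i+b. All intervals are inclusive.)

Evaluate at each i in [0,2]:
  i=0: ✗ (none in [1,4])
  i=1: ✗ (none in [2,5])
  i=2: ✓ (witness j=6)
Positions where it holds: {2} → 1.

1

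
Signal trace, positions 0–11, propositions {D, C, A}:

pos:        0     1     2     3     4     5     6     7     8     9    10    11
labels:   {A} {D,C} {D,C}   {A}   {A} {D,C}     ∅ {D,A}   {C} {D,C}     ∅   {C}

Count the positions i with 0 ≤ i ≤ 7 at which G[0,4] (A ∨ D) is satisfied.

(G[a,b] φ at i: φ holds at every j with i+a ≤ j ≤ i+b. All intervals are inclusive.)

2

Evaluate at each i in [0,7]:
  i=0: ✓ (all of [0,4])
  i=1: ✓ (all of [1,5])
  i=2: ✗ (fails at j=6)
  i=3: ✗ (fails at j=6)
  i=4: ✗ (fails at j=6)
  i=5: ✗ (fails at j=6)
  i=6: ✗ (fails at j=6)
  i=7: ✗ (fails at j=8)
Positions where it holds: {0, 1} → 2.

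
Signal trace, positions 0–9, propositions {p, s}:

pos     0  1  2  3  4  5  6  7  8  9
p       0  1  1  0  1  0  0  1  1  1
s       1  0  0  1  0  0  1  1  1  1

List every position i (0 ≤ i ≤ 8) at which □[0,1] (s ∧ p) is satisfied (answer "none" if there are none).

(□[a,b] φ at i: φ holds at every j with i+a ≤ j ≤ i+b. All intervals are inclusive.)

Evaluate at each i in [0,8]:
  i=0: ✗ (fails at j=0)
  i=1: ✗ (fails at j=1)
  i=2: ✗ (fails at j=2)
  i=3: ✗ (fails at j=3)
  i=4: ✗ (fails at j=4)
  i=5: ✗ (fails at j=5)
  i=6: ✗ (fails at j=6)
  i=7: ✓ (all of [7,8])
  i=8: ✓ (all of [8,9])

7, 8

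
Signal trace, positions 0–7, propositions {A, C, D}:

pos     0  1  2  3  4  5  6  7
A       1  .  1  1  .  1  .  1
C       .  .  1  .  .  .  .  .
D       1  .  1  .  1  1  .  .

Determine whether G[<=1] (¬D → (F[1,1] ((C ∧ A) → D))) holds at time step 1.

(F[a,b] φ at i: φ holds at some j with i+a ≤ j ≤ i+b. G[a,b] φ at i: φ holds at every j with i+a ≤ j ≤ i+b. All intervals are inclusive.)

Holds

Check (¬D → (F[1,1] ((C ∧ A) → D))) at every j in [1,2]:
  j=1: antecedent true; consequent holds (witness at 2) → ✓
  j=2: antecedent false → ✓
All positions satisfy it → formula holds.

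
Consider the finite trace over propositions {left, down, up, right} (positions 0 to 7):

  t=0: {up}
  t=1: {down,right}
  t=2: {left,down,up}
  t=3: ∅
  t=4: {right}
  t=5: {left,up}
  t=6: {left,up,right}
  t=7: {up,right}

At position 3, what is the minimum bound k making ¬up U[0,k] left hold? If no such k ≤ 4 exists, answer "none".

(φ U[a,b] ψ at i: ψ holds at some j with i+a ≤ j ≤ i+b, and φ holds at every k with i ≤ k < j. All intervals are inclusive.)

2

Need earliest j ≥ 3 with left, and ¬up at every k in [3,j-1].
  j=3: rhs fails.
  j=4: rhs fails.
  j=5: rhs holds; lhs holds on [3,4]. k = 2.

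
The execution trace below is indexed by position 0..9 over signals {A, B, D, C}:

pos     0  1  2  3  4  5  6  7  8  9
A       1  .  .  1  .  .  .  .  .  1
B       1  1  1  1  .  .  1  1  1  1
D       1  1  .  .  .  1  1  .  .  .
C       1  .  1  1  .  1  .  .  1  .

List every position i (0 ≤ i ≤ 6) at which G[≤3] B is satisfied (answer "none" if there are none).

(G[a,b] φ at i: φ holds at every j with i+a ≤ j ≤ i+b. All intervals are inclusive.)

0, 6

Evaluate at each i in [0,6]:
  i=0: ✓ (all of [0,3])
  i=1: ✗ (fails at j=4)
  i=2: ✗ (fails at j=4)
  i=3: ✗ (fails at j=4)
  i=4: ✗ (fails at j=4)
  i=5: ✗ (fails at j=5)
  i=6: ✓ (all of [6,9])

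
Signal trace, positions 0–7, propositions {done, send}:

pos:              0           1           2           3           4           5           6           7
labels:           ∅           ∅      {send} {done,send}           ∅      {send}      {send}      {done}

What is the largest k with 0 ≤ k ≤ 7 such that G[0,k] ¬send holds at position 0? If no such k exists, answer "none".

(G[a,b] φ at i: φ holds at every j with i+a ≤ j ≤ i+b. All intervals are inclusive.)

¬send must hold from j=0 onward; find where it first fails.
  j=0: holds
  j=1: holds
  j=2: fails
Holds on [0,1], so largest k = 1.

1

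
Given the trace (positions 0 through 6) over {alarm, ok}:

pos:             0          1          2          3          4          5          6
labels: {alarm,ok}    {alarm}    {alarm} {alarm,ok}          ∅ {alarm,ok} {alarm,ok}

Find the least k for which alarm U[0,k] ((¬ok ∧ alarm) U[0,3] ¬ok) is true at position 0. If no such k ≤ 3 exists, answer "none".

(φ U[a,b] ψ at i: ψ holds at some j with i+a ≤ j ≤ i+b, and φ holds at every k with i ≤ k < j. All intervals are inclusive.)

Need earliest j ≥ 0 with ((¬ok ∧ alarm) U[0,3] ¬ok), and alarm at every k in [0,j-1].
  j=0: rhs fails.
  j=1: rhs holds; lhs holds on [0,0]. k = 1.

1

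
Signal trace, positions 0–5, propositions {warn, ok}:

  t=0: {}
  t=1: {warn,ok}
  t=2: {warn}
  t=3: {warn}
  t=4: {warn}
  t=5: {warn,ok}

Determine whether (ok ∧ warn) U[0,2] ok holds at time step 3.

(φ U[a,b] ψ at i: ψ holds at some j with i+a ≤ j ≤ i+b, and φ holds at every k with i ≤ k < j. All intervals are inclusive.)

Need some j in [3,5] with ok, and (ok ∧ warn) at every k in [3,j-1].
  j=3: ok false.
  j=4: ok false.
  j=5: ok holds, but (ok ∧ warn) fails at k=3 → not this j.
No j in the window works → until fails.

No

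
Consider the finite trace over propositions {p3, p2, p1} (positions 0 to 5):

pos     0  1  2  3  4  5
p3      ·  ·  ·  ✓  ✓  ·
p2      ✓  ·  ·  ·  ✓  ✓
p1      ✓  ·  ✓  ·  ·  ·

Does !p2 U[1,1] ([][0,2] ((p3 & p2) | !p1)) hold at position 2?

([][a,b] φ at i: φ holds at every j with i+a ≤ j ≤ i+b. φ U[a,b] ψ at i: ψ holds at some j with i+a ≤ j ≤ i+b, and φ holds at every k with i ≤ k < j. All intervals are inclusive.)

Need some j in [3,3] with [][0,2] ((p3 & p2) | !p1), and !p2 at every k in [2,j-1].
  j=3: [][0,2] ((p3 & p2) | !p1) holds; !p2 holds at every k in [2,2] → satisfied.

True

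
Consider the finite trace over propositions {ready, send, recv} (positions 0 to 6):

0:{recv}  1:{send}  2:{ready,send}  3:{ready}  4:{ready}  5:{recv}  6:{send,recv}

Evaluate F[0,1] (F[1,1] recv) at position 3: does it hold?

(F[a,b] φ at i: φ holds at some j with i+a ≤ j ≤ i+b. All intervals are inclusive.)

Check F[1,1] recv at each j in [3,4]:
  j=3: fails (none in [4,4])
  j=4: holds (witness at 5)
Found at j=4 → formula holds.

Yes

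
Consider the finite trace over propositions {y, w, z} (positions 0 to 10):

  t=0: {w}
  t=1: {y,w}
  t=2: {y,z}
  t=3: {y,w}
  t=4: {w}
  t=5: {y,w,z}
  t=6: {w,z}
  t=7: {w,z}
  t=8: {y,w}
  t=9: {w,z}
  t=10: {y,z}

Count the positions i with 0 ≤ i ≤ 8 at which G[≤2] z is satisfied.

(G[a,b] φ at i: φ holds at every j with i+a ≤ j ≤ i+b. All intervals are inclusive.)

1

Evaluate at each i in [0,8]:
  i=0: ✗ (fails at j=0)
  i=1: ✗ (fails at j=1)
  i=2: ✗ (fails at j=3)
  i=3: ✗ (fails at j=3)
  i=4: ✗ (fails at j=4)
  i=5: ✓ (all of [5,7])
  i=6: ✗ (fails at j=8)
  i=7: ✗ (fails at j=8)
  i=8: ✗ (fails at j=8)
Positions where it holds: {5} → 1.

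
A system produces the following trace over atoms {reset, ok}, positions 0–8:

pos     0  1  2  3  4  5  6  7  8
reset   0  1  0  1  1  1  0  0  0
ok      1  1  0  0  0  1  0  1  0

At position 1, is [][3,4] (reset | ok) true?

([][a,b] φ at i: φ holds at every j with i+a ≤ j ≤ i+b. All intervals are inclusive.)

Check (reset | ok) at every j in [4,5]:
  j=4: true
  j=5: true
All positions satisfy it → formula holds.

True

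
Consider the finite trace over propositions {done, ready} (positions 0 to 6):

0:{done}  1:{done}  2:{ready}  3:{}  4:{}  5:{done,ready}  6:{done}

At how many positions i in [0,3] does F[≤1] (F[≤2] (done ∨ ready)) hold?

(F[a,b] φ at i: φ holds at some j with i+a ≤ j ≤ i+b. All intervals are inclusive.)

4

Evaluate at each i in [0,3]:
  i=0: ✓ (witness j=0)
  i=1: ✓ (witness j=1)
  i=2: ✓ (witness j=2)
  i=3: ✓ (witness j=3)
Positions where it holds: {0, 1, 2, 3} → 4.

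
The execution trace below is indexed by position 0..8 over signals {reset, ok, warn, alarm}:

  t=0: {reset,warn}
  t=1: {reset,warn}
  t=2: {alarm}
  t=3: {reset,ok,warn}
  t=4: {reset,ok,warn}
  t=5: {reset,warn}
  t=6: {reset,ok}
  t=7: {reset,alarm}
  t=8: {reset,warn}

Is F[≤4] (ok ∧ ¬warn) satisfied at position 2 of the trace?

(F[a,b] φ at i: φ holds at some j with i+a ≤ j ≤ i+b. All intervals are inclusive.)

Check (ok ∧ ¬warn) at each j in [2,6]:
  j=2: false
  j=3: false
  j=4: false
  j=5: false
  j=6: true
Found at j=6 → formula holds.

Holds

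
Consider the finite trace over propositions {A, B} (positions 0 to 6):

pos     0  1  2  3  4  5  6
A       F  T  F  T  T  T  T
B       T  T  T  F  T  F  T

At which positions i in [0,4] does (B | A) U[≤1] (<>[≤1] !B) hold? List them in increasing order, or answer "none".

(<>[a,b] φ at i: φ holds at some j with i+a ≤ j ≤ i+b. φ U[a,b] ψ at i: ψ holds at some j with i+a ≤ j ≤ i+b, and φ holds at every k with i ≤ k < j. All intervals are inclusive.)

Evaluate at each i in [0,4]:
  i=0: ✗ (no rhs in [0,1])
  i=1: ✓ (rhs at j=2; lhs holds on [1,1])
  i=2: ✓ (rhs at j=2)
  i=3: ✓ (rhs at j=3)
  i=4: ✓ (rhs at j=4)

1, 2, 3, 4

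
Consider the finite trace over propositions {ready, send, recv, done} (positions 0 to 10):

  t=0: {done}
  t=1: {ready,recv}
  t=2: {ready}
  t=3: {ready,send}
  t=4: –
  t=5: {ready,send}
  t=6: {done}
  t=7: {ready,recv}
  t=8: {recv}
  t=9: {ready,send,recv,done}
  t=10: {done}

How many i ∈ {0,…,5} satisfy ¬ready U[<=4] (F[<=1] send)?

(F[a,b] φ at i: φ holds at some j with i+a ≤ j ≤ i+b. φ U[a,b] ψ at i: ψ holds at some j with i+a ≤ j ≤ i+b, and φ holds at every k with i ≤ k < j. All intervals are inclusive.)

Evaluate at each i in [0,5]:
  i=0: ✗ (lhs fails at k=1 before rhs at j=2)
  i=1: ✗ (lhs fails at k=1 before rhs at j=2)
  i=2: ✓ (rhs at j=2)
  i=3: ✓ (rhs at j=3)
  i=4: ✓ (rhs at j=4)
  i=5: ✓ (rhs at j=5)
Positions where it holds: {2, 3, 4, 5} → 4.

4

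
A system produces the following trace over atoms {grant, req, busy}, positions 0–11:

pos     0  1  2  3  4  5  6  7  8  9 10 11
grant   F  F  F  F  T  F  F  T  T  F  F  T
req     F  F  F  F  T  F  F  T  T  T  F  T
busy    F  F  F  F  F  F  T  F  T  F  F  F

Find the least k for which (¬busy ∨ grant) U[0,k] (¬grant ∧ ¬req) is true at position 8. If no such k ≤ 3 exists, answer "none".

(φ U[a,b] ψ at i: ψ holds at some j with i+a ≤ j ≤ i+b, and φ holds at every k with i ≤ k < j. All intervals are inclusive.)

2

Need earliest j ≥ 8 with (¬grant ∧ ¬req), and (¬busy ∨ grant) at every k in [8,j-1].
  j=8: rhs fails.
  j=9: rhs fails.
  j=10: rhs holds; lhs holds on [8,9]. k = 2.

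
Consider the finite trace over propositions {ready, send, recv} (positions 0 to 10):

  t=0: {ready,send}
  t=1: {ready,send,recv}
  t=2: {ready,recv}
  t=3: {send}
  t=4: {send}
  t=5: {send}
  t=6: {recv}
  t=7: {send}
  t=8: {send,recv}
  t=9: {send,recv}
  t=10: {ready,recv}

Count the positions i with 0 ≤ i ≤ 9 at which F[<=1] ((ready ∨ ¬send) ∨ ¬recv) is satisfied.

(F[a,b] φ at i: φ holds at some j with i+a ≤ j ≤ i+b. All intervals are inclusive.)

9

Evaluate at each i in [0,9]:
  i=0: ✓ (witness j=0)
  i=1: ✓ (witness j=1)
  i=2: ✓ (witness j=2)
  i=3: ✓ (witness j=3)
  i=4: ✓ (witness j=4)
  i=5: ✓ (witness j=5)
  i=6: ✓ (witness j=6)
  i=7: ✓ (witness j=7)
  i=8: ✗ (none in [8,9])
  i=9: ✓ (witness j=10)
Positions where it holds: {0, 1, 2, 3, 4, 5, 6, 7, 9} → 9.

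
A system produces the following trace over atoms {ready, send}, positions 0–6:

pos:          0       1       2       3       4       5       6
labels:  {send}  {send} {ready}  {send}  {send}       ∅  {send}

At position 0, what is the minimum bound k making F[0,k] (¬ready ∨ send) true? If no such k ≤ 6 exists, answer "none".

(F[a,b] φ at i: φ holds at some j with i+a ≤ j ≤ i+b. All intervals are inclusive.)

Scan j = 0,1,… for (¬ready ∨ send):
  j=0: holds
First hit at j=0, so smallest k = 0-0 = 0.

0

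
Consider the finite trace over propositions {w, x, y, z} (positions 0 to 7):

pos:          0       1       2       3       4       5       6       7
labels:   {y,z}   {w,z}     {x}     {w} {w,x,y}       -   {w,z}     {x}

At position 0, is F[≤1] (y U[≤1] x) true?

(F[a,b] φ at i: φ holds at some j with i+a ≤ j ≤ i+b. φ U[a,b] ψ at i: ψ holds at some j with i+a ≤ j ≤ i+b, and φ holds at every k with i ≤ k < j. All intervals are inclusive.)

Check (y U[≤1] x) at each j in [0,1]:
  j=0: fails
  j=1: fails
No position in the window satisfies it → formula fails.

No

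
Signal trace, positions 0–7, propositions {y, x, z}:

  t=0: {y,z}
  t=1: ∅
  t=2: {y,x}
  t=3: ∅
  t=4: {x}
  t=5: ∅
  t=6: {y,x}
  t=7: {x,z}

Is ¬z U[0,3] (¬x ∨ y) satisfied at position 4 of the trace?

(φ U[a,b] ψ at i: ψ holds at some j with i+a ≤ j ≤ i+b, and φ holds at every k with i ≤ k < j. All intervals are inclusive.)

Need some j in [4,7] with (¬x ∨ y), and ¬z at every k in [4,j-1].
  j=4: (¬x ∨ y) false.
  j=5: (¬x ∨ y) holds; ¬z holds at every k in [4,4] → satisfied.

Holds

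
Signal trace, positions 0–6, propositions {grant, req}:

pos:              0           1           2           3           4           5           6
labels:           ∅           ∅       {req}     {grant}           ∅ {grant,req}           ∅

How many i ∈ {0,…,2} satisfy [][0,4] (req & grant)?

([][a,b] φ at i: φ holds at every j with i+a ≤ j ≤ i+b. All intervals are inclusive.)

Evaluate at each i in [0,2]:
  i=0: ✗ (fails at j=0)
  i=1: ✗ (fails at j=1)
  i=2: ✗ (fails at j=2)
Positions where it holds: {} → 0.

0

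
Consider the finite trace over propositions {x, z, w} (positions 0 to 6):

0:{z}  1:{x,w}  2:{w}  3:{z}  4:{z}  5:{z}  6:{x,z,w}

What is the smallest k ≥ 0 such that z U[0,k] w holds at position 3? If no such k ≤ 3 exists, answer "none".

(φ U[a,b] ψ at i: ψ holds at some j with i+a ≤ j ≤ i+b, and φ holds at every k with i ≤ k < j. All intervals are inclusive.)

3

Need earliest j ≥ 3 with w, and z at every k in [3,j-1].
  j=3: rhs fails.
  j=4: rhs fails.
  j=5: rhs fails.
  j=6: rhs holds; lhs holds on [3,5]. k = 3.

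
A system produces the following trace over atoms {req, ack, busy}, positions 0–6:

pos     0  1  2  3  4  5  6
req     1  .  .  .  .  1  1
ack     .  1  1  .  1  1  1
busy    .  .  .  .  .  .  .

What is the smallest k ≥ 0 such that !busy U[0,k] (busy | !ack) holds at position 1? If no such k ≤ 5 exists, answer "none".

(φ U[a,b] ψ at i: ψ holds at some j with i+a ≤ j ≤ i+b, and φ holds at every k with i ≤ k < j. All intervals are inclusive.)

Need earliest j ≥ 1 with (busy | !ack), and !busy at every k in [1,j-1].
  j=1: rhs fails.
  j=2: rhs fails.
  j=3: rhs holds; lhs holds on [1,2]. k = 2.

2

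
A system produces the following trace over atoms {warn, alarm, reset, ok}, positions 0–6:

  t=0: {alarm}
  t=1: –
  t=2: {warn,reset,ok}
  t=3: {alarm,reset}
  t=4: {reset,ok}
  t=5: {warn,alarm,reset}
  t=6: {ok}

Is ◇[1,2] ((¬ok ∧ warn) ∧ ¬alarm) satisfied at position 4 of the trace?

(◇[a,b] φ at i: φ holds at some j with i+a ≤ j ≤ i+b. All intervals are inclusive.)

Does not hold

Check ((¬ok ∧ warn) ∧ ¬alarm) at each j in [5,6]:
  j=5: false
  j=6: false
No position in the window satisfies it → formula fails.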